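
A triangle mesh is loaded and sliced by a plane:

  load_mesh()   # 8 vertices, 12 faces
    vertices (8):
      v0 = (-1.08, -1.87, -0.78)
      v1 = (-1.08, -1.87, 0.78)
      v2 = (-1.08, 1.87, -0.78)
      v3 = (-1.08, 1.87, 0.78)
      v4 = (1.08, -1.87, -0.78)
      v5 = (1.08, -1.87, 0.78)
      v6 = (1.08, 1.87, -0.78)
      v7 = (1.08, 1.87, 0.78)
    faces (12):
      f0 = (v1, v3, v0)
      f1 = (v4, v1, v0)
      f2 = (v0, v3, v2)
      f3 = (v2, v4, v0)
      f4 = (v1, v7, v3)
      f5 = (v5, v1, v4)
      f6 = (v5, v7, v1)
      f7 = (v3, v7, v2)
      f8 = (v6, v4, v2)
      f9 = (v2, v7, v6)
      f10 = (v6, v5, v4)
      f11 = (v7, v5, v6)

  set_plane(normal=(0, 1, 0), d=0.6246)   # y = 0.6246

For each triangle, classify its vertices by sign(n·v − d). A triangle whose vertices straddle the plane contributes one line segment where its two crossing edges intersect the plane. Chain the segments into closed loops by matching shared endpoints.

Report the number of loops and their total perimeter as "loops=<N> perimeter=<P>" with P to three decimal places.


loops=1 perimeter=7.440

Straddling triangles (8 of 12):
  (v1,v3,v0) [-+-] → (-1.08, 0.6246, 0.78)–(-1.08, 0.6246, 0.260528)  len=0.5195
  (v0,v3,v2) [-++] → (-1.08, 0.6246, 0.260528)–(-1.08, 0.6246, -0.78)  len=1.0405
  (v2,v4,v0) [+--] → (-0.360732, 0.6246, -0.78)–(-1.08, 0.6246, -0.78)  len=0.7193
  (v1,v7,v3) [-++] → (0.360732, 0.6246, 0.78)–(-1.08, 0.6246, 0.78)  len=1.4407
  (v5,v7,v1) [-+-] → (1.08, 0.6246, 0.78)–(0.360732, 0.6246, 0.78)  len=0.7193
  (v6,v4,v2) [+-+] → (1.08, 0.6246, -0.78)–(-0.360732, 0.6246, -0.78)  len=1.4407
  (v6,v5,v4) [+--] → (1.08, 0.6246, -0.260528)–(1.08, 0.6246, -0.78)  len=0.5195
  (v7,v5,v6) [+-+] → (1.08, 0.6246, 0.78)–(1.08, 0.6246, -0.260528)  len=1.0405

Chained into 1 loop(s):
  loop 1: 8 segments, perimeter = 7.4400
Total perimeter = 7.440


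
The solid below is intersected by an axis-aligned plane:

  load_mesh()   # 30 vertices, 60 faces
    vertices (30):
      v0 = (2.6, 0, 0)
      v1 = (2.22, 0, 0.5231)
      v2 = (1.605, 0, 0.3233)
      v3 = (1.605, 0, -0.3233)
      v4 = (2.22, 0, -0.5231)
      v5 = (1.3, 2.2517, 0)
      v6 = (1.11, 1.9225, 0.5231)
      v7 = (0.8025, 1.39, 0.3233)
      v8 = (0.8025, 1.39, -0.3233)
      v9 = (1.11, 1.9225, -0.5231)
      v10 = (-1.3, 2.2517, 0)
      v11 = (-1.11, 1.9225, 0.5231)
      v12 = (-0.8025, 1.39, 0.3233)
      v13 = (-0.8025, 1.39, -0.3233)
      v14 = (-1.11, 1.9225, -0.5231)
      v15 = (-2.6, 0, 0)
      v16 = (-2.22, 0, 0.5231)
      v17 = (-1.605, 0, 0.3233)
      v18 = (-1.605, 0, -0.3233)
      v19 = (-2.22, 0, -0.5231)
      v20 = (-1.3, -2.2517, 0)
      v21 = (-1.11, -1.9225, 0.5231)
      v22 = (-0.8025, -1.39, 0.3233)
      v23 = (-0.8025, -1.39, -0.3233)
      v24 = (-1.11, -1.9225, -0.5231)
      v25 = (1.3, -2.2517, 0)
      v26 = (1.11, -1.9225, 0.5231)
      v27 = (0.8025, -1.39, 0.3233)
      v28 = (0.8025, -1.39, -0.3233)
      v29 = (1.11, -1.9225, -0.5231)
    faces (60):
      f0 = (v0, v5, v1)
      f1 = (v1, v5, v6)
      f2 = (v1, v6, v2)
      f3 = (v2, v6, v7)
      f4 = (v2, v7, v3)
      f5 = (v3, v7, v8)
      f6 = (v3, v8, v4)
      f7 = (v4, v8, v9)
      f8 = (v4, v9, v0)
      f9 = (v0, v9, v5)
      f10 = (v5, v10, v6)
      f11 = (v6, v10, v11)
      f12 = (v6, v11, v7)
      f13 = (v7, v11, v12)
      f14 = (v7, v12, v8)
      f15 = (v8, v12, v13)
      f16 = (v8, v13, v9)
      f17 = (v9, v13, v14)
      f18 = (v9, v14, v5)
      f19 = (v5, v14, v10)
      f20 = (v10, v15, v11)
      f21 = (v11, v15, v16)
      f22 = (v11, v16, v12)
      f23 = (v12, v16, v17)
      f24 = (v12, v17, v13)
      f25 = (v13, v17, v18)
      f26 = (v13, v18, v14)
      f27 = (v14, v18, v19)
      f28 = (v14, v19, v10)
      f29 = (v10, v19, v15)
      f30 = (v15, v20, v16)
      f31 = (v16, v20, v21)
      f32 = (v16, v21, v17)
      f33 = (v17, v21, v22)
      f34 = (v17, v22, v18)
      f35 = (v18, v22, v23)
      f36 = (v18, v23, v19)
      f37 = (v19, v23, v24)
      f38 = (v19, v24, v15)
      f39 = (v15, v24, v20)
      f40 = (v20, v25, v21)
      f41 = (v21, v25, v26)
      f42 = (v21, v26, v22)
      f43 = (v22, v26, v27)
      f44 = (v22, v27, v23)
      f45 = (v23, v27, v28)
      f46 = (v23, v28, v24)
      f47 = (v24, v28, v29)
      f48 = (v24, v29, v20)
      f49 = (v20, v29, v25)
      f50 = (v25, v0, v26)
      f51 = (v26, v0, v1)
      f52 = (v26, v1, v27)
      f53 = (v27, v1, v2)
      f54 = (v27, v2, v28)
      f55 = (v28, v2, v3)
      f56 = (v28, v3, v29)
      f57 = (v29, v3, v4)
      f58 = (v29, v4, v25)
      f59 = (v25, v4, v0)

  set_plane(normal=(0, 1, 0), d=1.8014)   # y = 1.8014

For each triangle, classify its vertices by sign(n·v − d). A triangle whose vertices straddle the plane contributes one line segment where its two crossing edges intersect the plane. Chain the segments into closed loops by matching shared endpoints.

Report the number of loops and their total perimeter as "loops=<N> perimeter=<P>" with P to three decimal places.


loops=1 perimeter=7.335

Straddling triangles (18 of 60):
  (v0,v5,v1) [-+-] → (1.55998, 1.8014, 0)–(1.48398, 1.8014, 0.104611)  len=0.1293
  (v1,v5,v6) [-++] → (1.48398, 1.8014, 0.104611)–(1.17992, 1.8014, 0.5231)  len=0.5173
  (v1,v6,v2) [-+-] → (1.17992, 1.8014, 0.5231)–(1.14118, 1.8014, 0.510514)  len=0.0407
  (v2,v6,v7) [-+-] → (1.14118, 1.8014, 0.510514)–(1.04007, 1.8014, 0.477662)  len=0.1063
  (v4,v8,v9) [--+] → (1.04007, 1.8014, -0.477662)–(1.17992, 1.8014, -0.5231)  len=0.1470
  (v4,v9,v0) [-+-] → (1.17992, 1.8014, -0.5231)–(1.20386, 1.8014, -0.490149)  len=0.0407
  (v0,v9,v5) [-++] → (1.20386, 1.8014, -0.490149)–(1.55998, 1.8014, 0)  len=0.6059
  (v6,v11,v7) [++-] → (-0.675063, 1.8014, 0.477662)–(1.04007, 1.8014, 0.477662)  len=1.7151
  (v7,v11,v12) [-+-] → (-0.675063, 1.8014, 0.477662)–(-1.04007, 1.8014, 0.477662)  len=0.3650
  (v8,v13,v9) [--+] → (0.675063, 1.8014, -0.477662)–(1.04007, 1.8014, -0.477662)  len=0.3650
  (v9,v13,v14) [+-+] → (0.675063, 1.8014, -0.477662)–(-1.04007, 1.8014, -0.477662)  len=1.7151
  (v10,v15,v11) [+-+] → (-1.55998, 1.8014, 0)–(-1.20386, 1.8014, 0.490149)  len=0.6059
  (v11,v15,v16) [+--] → (-1.20386, 1.8014, 0.490149)–(-1.17992, 1.8014, 0.5231)  len=0.0407
  (v11,v16,v12) [+--] → (-1.17992, 1.8014, 0.5231)–(-1.04007, 1.8014, 0.477662)  len=0.1470
  (v13,v18,v14) [--+] → (-1.14118, 1.8014, -0.510514)–(-1.04007, 1.8014, -0.477662)  len=0.1063
  (v14,v18,v19) [+--] → (-1.14118, 1.8014, -0.510514)–(-1.17992, 1.8014, -0.5231)  len=0.0407
  (v14,v19,v10) [+-+] → (-1.17992, 1.8014, -0.5231)–(-1.48398, 1.8014, -0.104611)  len=0.5173
  (v10,v19,v15) [+--] → (-1.48398, 1.8014, -0.104611)–(-1.55998, 1.8014, 0)  len=0.1293

Chained into 1 loop(s):
  loop 1: 18 segments, perimeter = 7.3348
Total perimeter = 7.335


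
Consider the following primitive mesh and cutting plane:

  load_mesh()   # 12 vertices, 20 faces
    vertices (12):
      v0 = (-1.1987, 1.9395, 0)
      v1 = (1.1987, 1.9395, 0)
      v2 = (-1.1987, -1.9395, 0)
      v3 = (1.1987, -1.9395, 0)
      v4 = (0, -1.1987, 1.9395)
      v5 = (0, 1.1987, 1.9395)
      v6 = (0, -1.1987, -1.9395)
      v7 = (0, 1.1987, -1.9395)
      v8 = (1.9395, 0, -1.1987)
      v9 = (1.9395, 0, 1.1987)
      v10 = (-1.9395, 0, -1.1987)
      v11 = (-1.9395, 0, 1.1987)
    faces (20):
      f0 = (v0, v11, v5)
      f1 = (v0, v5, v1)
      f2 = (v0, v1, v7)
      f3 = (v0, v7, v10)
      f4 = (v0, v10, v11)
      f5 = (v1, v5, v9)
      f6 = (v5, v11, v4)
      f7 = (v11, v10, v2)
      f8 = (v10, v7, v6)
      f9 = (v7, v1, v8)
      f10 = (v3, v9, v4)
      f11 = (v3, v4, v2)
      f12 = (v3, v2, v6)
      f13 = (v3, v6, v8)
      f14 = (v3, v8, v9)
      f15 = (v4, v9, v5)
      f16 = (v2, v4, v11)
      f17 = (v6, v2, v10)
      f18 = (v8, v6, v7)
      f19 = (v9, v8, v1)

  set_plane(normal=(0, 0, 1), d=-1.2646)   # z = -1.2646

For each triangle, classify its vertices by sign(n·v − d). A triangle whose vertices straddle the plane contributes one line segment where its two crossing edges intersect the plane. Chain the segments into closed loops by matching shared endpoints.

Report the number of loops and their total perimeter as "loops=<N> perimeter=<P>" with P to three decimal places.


Straddling triangles (8 of 20):
  (v0,v1,v7) [++-] → (0.417119, 1.45648, -1.2646)–(-0.417119, 1.45648, -1.2646)  len=0.8342
  (v0,v7,v10) [+-+] → (-0.417119, 1.45648, -1.2646)–(-1.76697, 0.106634, -1.2646)  len=1.9090
  (v10,v7,v6) [+--] → (-1.76697, 0.106634, -1.2646)–(-1.76697, -0.106634, -1.2646)  len=0.2133
  (v7,v1,v8) [-++] → (0.417119, 1.45648, -1.2646)–(1.76697, 0.106634, -1.2646)  len=1.9090
  (v3,v2,v6) [++-] → (-0.417119, -1.45648, -1.2646)–(0.417119, -1.45648, -1.2646)  len=0.8342
  (v3,v6,v8) [+-+] → (0.417119, -1.45648, -1.2646)–(1.76697, -0.106634, -1.2646)  len=1.9090
  (v6,v2,v10) [-++] → (-0.417119, -1.45648, -1.2646)–(-1.76697, -0.106634, -1.2646)  len=1.9090
  (v8,v6,v7) [+--] → (1.76697, -0.106634, -1.2646)–(1.76697, 0.106634, -1.2646)  len=0.2133

Chained into 1 loop(s):
  loop 1: 8 segments, perimeter = 9.7309
Total perimeter = 9.731

loops=1 perimeter=9.731


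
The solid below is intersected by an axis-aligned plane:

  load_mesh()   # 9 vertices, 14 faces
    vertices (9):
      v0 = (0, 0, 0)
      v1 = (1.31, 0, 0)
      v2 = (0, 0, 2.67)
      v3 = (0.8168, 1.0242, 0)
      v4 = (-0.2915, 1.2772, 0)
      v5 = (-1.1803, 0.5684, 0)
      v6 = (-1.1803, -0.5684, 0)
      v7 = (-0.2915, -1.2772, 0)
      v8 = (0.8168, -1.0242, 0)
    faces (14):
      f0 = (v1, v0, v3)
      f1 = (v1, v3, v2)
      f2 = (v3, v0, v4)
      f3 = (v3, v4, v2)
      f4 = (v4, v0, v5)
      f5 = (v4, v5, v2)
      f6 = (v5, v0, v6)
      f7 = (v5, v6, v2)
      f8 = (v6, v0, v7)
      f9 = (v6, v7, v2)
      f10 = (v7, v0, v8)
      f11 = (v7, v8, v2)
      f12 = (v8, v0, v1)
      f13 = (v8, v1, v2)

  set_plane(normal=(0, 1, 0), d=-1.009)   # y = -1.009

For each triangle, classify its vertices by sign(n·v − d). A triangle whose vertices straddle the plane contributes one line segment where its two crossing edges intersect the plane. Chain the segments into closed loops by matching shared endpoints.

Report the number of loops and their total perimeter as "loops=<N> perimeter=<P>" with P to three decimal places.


loops=1 perimeter=3.342

Straddling triangles (6 of 14):
  (v6,v0,v7) [++-] → (-0.230288, -1.009, 0)–(-0.627809, -1.009, 0)  len=0.3975
  (v6,v7,v2) [+-+] → (-0.627809, -1.009, 0)–(-0.230288, -1.009, 0.560675)  len=0.6873
  (v7,v0,v8) [-+-] → (-0.230288, -1.009, 0)–(0.804678, -1.009, 0)  len=1.0350
  (v7,v8,v2) [--+] → (0.804678, -1.009, 0.0396251)–(-0.230288, -1.009, 0.560675)  len=1.1587
  (v8,v0,v1) [-++] → (0.804678, -1.009, 0)–(0.82412, -1.009, 0)  len=0.0194
  (v8,v1,v2) [-++] → (0.82412, -1.009, 0)–(0.804678, -1.009, 0.0396251)  len=0.0441

Chained into 1 loop(s):
  loop 1: 6 segments, perimeter = 3.3421
Total perimeter = 3.342


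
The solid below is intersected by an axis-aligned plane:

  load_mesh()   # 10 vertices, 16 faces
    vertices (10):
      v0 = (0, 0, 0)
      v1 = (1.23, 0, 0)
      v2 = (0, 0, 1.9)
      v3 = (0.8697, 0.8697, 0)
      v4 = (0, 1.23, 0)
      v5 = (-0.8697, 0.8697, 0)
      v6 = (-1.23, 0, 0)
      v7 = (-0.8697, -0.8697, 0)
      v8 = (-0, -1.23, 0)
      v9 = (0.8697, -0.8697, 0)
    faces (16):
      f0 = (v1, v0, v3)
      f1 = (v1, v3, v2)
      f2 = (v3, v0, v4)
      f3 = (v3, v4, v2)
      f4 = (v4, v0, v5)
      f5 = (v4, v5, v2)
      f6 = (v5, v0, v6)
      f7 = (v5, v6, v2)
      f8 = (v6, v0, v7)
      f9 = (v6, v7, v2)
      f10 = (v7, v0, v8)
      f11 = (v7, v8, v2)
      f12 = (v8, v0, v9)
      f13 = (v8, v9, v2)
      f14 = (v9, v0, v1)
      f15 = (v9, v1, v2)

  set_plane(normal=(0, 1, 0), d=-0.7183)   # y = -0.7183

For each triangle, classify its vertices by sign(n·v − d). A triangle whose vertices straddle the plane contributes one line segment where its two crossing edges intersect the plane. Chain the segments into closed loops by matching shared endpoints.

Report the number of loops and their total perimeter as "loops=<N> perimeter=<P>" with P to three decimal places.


loops=1 perimeter=4.358

Straddling triangles (8 of 16):
  (v6,v0,v7) [++-] → (-0.7183, -0.7183, 0)–(-0.932422, -0.7183, 0)  len=0.2141
  (v6,v7,v2) [+-+] → (-0.932422, -0.7183, 0)–(-0.7183, -0.7183, 0.330758)  len=0.3940
  (v7,v0,v8) [-+-] → (-0.7183, -0.7183, 0)–(0, -0.7183, 0)  len=0.7183
  (v7,v8,v2) [--+] → (0, -0.7183, 0.790431)–(-0.7183, -0.7183, 0.330758)  len=0.8528
  (v8,v0,v9) [-+-] → (0, -0.7183, 0)–(0.7183, -0.7183, 0)  len=0.7183
  (v8,v9,v2) [--+] → (0.7183, -0.7183, 0.330758)–(0, -0.7183, 0.790431)  len=0.8528
  (v9,v0,v1) [-++] → (0.7183, -0.7183, 0)–(0.932422, -0.7183, 0)  len=0.2141
  (v9,v1,v2) [-++] → (0.932422, -0.7183, 0)–(0.7183, -0.7183, 0.330758)  len=0.3940

Chained into 1 loop(s):
  loop 1: 8 segments, perimeter = 4.3585
Total perimeter = 4.358


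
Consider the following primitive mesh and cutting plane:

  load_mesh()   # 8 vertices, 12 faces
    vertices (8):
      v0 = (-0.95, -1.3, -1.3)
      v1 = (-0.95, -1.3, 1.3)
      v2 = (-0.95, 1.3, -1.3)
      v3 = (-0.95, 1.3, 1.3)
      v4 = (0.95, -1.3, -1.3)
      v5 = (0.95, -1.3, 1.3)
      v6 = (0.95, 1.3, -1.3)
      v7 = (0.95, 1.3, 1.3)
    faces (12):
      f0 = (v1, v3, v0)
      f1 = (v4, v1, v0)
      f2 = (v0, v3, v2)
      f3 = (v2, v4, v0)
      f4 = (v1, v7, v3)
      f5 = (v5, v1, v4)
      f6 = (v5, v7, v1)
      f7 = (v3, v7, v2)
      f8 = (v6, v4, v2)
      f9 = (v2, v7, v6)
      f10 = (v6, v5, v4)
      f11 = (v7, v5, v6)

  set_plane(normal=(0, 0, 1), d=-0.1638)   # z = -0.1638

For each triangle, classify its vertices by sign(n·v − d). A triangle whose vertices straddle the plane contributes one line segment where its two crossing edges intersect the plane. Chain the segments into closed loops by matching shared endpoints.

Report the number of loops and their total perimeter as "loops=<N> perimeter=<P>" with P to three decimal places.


loops=1 perimeter=9.000

Straddling triangles (8 of 12):
  (v1,v3,v0) [++-] → (-0.95, -0.1638, -0.1638)–(-0.95, -1.3, -0.1638)  len=1.1362
  (v4,v1,v0) [-+-] → (0.1197, -1.3, -0.1638)–(-0.95, -1.3, -0.1638)  len=1.0697
  (v0,v3,v2) [-+-] → (-0.95, -0.1638, -0.1638)–(-0.95, 1.3, -0.1638)  len=1.4638
  (v5,v1,v4) [++-] → (0.1197, -1.3, -0.1638)–(0.95, -1.3, -0.1638)  len=0.8303
  (v3,v7,v2) [++-] → (-0.1197, 1.3, -0.1638)–(-0.95, 1.3, -0.1638)  len=0.8303
  (v2,v7,v6) [-+-] → (-0.1197, 1.3, -0.1638)–(0.95, 1.3, -0.1638)  len=1.0697
  (v6,v5,v4) [-+-] → (0.95, 0.1638, -0.1638)–(0.95, -1.3, -0.1638)  len=1.4638
  (v7,v5,v6) [++-] → (0.95, 0.1638, -0.1638)–(0.95, 1.3, -0.1638)  len=1.1362

Chained into 1 loop(s):
  loop 1: 8 segments, perimeter = 9.0000
Total perimeter = 9.000


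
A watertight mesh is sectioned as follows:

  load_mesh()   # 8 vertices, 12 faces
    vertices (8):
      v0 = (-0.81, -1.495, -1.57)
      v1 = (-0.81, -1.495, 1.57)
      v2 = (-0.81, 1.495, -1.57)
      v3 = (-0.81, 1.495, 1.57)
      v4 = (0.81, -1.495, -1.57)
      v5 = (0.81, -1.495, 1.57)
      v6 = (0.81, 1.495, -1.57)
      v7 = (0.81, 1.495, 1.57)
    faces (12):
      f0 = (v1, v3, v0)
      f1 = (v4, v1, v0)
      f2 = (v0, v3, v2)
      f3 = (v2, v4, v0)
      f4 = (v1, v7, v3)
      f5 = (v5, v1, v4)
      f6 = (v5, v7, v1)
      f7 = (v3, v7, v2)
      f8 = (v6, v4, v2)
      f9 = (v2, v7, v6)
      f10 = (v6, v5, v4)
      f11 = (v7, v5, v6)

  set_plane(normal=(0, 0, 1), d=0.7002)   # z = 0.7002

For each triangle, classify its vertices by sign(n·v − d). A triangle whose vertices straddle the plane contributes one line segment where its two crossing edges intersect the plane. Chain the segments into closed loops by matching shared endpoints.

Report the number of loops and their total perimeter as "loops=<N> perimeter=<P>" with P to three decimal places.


loops=1 perimeter=9.220

Straddling triangles (8 of 12):
  (v1,v3,v0) [++-] → (-0.81, 0.666751, 0.7002)–(-0.81, -1.495, 0.7002)  len=2.1618
  (v4,v1,v0) [-+-] → (-0.36125, -1.495, 0.7002)–(-0.81, -1.495, 0.7002)  len=0.4488
  (v0,v3,v2) [-+-] → (-0.81, 0.666751, 0.7002)–(-0.81, 1.495, 0.7002)  len=0.8282
  (v5,v1,v4) [++-] → (-0.36125, -1.495, 0.7002)–(0.81, -1.495, 0.7002)  len=1.1712
  (v3,v7,v2) [++-] → (0.36125, 1.495, 0.7002)–(-0.81, 1.495, 0.7002)  len=1.1712
  (v2,v7,v6) [-+-] → (0.36125, 1.495, 0.7002)–(0.81, 1.495, 0.7002)  len=0.4488
  (v6,v5,v4) [-+-] → (0.81, -0.666751, 0.7002)–(0.81, -1.495, 0.7002)  len=0.8282
  (v7,v5,v6) [++-] → (0.81, -0.666751, 0.7002)–(0.81, 1.495, 0.7002)  len=2.1618

Chained into 1 loop(s):
  loop 1: 8 segments, perimeter = 9.2200
Total perimeter = 9.220


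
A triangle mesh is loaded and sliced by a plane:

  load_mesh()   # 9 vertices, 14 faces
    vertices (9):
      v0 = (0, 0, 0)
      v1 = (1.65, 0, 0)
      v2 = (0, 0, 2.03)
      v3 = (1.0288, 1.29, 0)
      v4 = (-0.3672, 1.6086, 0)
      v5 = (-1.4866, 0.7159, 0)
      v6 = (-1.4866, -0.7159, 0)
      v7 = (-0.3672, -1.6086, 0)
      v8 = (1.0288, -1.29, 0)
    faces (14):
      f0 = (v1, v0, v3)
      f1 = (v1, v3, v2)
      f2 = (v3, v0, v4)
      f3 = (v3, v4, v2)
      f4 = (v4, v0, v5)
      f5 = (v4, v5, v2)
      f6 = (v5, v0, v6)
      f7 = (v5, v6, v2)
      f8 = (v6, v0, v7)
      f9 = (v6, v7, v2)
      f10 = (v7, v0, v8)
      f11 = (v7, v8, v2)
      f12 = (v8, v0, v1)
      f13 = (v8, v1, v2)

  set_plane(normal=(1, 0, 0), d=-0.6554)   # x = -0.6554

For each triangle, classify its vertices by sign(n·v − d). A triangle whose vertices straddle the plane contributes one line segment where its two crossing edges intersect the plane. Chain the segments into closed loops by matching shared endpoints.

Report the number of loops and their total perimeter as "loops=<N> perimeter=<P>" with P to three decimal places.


Straddling triangles (6 of 14):
  (v4,v0,v5) [++-] → (-0.6554, 0.31562, 0)–(-0.6554, 1.37877, 0)  len=1.0631
  (v4,v5,v2) [+-+] → (-0.6554, 1.37877, 0)–(-0.6554, 0.31562, 1.13503)  len=1.5552
  (v5,v0,v6) [-+-] → (-0.6554, 0.31562, 0)–(-0.6554, -0.31562, 0)  len=0.6312
  (v5,v6,v2) [--+] → (-0.6554, -0.31562, 1.13503)–(-0.6554, 0.31562, 1.13503)  len=0.6312
  (v6,v0,v7) [-++] → (-0.6554, -0.31562, 0)–(-0.6554, -1.37877, 0)  len=1.0631
  (v6,v7,v2) [-++] → (-0.6554, -1.37877, 0)–(-0.6554, -0.31562, 1.13503)  len=1.5552

Chained into 1 loop(s):
  loop 1: 6 segments, perimeter = 6.4991
Total perimeter = 6.499

loops=1 perimeter=6.499


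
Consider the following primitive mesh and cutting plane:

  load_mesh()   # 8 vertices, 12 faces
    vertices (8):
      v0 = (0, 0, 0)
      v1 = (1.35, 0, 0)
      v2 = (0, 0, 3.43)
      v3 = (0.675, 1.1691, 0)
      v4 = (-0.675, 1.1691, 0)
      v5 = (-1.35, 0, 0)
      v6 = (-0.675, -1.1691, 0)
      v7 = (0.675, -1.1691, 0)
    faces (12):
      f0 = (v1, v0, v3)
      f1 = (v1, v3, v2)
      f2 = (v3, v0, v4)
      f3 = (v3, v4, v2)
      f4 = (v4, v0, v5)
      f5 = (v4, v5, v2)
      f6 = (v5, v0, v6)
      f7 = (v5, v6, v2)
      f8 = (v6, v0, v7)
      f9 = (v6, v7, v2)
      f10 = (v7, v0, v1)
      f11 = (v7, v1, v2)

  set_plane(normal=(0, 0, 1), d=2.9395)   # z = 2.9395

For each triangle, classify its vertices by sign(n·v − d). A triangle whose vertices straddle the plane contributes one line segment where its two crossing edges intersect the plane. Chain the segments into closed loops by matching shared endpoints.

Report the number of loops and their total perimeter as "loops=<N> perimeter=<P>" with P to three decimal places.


Straddling triangles (6 of 12):
  (v1,v3,v2) [--+] → (0.096527, 0.167185, 2.9395)–(0.193054, 0, 2.9395)  len=0.1930
  (v3,v4,v2) [--+] → (-0.096527, 0.167185, 2.9395)–(0.096527, 0.167185, 2.9395)  len=0.1931
  (v4,v5,v2) [--+] → (-0.193054, 0, 2.9395)–(-0.096527, 0.167185, 2.9395)  len=0.1930
  (v5,v6,v2) [--+] → (-0.096527, -0.167185, 2.9395)–(-0.193054, 0, 2.9395)  len=0.1930
  (v6,v7,v2) [--+] → (0.096527, -0.167185, 2.9395)–(-0.096527, -0.167185, 2.9395)  len=0.1931
  (v7,v1,v2) [--+] → (0.193054, 0, 2.9395)–(0.096527, -0.167185, 2.9395)  len=0.1930

Chained into 1 loop(s):
  loop 1: 6 segments, perimeter = 1.1583
Total perimeter = 1.158

loops=1 perimeter=1.158


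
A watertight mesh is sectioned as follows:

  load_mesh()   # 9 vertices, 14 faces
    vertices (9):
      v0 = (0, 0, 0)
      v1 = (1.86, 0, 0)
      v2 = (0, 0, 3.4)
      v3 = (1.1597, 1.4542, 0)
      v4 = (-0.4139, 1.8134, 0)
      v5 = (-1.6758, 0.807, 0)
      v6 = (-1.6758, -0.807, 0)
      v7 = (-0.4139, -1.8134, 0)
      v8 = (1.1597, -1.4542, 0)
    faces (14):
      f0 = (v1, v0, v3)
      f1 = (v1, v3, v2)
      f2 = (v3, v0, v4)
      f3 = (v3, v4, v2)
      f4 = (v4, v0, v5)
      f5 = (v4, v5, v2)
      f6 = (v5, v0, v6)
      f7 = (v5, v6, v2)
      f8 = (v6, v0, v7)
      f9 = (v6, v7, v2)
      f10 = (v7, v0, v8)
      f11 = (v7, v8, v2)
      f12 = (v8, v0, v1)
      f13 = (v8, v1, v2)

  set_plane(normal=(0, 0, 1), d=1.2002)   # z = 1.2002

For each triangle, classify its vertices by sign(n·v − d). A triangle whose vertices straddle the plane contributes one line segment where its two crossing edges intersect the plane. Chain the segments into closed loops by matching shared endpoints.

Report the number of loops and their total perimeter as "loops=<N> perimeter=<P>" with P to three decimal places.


loops=1 perimeter=7.310

Straddling triangles (7 of 14):
  (v1,v3,v2) [--+] → (0.750326, 0.940867, 1.2002)–(1.20342, 0, 1.2002)  len=1.0443
  (v3,v4,v2) [--+] → (-0.267793, 1.17327, 1.2002)–(0.750326, 0.940867, 1.2002)  len=1.0443
  (v4,v5,v2) [--+] → (-1.08424, 0.522129, 1.2002)–(-0.267793, 1.17327, 1.2002)  len=1.0443
  (v5,v6,v2) [--+] → (-1.08424, -0.522129, 1.2002)–(-1.08424, 0.522129, 1.2002)  len=1.0443
  (v6,v7,v2) [--+] → (-0.267793, -1.17327, 1.2002)–(-1.08424, -0.522129, 1.2002)  len=1.0443
  (v7,v8,v2) [--+] → (0.750326, -0.940867, 1.2002)–(-0.267793, -1.17327, 1.2002)  len=1.0443
  (v8,v1,v2) [--+] → (1.20342, 0, 1.2002)–(0.750326, -0.940867, 1.2002)  len=1.0443

Chained into 1 loop(s):
  loop 1: 7 segments, perimeter = 7.3100
Total perimeter = 7.310


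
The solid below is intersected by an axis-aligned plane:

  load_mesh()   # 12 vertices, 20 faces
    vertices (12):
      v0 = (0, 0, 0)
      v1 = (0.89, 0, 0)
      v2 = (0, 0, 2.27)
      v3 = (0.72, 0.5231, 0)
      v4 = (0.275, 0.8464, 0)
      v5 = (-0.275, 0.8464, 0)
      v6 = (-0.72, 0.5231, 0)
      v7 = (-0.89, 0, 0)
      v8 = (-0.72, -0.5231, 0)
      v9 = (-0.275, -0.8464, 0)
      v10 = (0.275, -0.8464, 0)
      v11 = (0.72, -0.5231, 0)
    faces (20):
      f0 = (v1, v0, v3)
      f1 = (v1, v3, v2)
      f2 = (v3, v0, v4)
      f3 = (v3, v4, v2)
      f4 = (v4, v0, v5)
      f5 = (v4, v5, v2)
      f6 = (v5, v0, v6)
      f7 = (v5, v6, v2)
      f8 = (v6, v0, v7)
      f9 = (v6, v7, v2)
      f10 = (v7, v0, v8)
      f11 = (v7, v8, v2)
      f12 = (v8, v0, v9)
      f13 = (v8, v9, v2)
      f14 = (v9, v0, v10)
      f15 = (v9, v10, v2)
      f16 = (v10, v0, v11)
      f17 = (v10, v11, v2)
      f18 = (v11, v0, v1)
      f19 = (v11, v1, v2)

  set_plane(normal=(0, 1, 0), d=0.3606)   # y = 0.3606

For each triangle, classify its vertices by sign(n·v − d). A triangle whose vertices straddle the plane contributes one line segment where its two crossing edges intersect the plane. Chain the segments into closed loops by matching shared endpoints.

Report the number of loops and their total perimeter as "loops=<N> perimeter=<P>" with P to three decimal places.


Straddling triangles (10 of 20):
  (v1,v0,v3) [--+] → (0.496333, 0.3606, 0)–(0.77281, 0.3606, 0)  len=0.2765
  (v1,v3,v2) [-+-] → (0.77281, 0.3606, 0)–(0.496333, 0.3606, 0.705171)  len=0.7574
  (v3,v0,v4) [+-+] → (0.496333, 0.3606, 0)–(0.117161, 0.3606, 0)  len=0.3792
  (v3,v4,v2) [++-] → (0.117161, 0.3606, 1.30289)–(0.496333, 0.3606, 0.705171)  len=0.7078
  (v4,v0,v5) [+-+] → (0.117161, 0.3606, 0)–(-0.117161, 0.3606, 0)  len=0.2343
  (v4,v5,v2) [++-] → (-0.117161, 0.3606, 1.30289)–(0.117161, 0.3606, 1.30289)  len=0.2343
  (v5,v0,v6) [+-+] → (-0.117161, 0.3606, 0)–(-0.496333, 0.3606, 0)  len=0.3792
  (v5,v6,v2) [++-] → (-0.496333, 0.3606, 0.705171)–(-0.117161, 0.3606, 1.30289)  len=0.7078
  (v6,v0,v7) [+--] → (-0.496333, 0.3606, 0)–(-0.77281, 0.3606, 0)  len=0.2765
  (v6,v7,v2) [+--] → (-0.77281, 0.3606, 0)–(-0.496333, 0.3606, 0.705171)  len=0.7574

Chained into 1 loop(s):
  loop 1: 10 segments, perimeter = 4.7105
Total perimeter = 4.710

loops=1 perimeter=4.710


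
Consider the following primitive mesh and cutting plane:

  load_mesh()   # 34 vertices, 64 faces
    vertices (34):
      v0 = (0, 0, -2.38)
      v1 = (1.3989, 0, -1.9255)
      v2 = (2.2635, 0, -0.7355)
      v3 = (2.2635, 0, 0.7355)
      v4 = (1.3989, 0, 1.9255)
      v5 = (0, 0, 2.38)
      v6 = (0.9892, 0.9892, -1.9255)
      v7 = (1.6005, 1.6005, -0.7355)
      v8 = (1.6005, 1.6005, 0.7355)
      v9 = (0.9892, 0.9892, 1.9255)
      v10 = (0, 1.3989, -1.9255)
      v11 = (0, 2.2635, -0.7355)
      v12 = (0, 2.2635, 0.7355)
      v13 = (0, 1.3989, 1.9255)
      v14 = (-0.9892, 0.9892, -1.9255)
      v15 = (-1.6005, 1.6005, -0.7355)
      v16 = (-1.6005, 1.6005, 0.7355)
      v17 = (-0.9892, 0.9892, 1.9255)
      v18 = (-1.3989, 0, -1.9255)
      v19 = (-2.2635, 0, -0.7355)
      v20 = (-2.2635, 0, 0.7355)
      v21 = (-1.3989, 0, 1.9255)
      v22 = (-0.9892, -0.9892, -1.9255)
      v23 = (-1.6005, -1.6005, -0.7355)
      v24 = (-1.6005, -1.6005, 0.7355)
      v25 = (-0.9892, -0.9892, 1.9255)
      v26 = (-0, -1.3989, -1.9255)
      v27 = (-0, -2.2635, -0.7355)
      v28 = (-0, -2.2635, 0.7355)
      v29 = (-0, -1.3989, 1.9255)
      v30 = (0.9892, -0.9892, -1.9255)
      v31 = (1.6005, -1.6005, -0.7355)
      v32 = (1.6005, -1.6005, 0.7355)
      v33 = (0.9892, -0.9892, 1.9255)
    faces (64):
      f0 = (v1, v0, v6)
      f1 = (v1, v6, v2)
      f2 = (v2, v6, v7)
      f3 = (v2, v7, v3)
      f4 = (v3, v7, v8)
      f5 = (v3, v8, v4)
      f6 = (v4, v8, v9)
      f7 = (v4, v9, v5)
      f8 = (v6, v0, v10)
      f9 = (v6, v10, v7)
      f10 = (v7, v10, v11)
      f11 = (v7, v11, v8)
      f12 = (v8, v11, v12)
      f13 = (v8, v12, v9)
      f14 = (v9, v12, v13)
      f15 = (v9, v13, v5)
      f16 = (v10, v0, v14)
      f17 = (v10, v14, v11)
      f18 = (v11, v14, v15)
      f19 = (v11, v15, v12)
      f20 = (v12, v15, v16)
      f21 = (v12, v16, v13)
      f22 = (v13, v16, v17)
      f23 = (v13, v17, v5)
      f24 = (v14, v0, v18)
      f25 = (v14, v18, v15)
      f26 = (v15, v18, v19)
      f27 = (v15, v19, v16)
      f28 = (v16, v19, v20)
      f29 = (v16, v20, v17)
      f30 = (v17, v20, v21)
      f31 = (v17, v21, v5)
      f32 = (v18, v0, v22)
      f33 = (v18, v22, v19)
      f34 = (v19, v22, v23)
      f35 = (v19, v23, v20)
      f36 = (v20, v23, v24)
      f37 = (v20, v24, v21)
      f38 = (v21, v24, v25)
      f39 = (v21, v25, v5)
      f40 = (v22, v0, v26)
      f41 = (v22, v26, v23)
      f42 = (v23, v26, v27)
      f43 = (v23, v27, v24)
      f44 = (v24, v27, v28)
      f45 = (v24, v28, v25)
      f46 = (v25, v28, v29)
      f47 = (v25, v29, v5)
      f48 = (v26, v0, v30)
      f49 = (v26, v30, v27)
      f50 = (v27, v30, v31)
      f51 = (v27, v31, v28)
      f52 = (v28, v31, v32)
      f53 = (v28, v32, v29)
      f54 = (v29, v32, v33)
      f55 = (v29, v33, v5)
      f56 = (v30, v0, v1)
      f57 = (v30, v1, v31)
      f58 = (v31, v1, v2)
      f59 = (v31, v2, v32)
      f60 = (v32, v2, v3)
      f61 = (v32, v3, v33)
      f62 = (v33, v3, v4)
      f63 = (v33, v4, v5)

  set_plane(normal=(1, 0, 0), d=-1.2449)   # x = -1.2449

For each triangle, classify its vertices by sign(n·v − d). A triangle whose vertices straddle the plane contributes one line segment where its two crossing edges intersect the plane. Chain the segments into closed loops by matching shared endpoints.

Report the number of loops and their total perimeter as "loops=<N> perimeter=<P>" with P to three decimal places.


Straddling triangles (20 of 64):
  (v11,v14,v15) [++-] → (-1.2449, 1.2449, -1.42774)–(-1.2449, 1.74781, -0.7355)  len=0.8556
  (v11,v15,v12) [+-+] → (-1.2449, 1.74781, -0.7355)–(-1.2449, 1.74781, -0.408672)  len=0.3268
  (v12,v15,v16) [+--] → (-1.2449, 1.74781, -0.408672)–(-1.2449, 1.74781, 0.7355)  len=1.1442
  (v12,v16,v13) [+-+] → (-1.2449, 1.74781, 0.7355)–(-1.2449, 1.55571, 0.999895)  len=0.3268
  (v13,v16,v17) [+-+] → (-1.2449, 1.55571, 0.999895)–(-1.2449, 1.2449, 1.42774)  len=0.5288
  (v14,v0,v18) [++-] → (-1.2449, 0, -1.97553)–(-1.2449, 0.371825, -1.9255)  len=0.3752
  (v14,v18,v15) [+--] → (-1.2449, 0.371825, -1.9255)–(-1.2449, 1.2449, -1.42774)  len=1.0050
  (v16,v20,v17) [--+] → (-1.2449, 0.790708, 1.68672)–(-1.2449, 1.2449, 1.42774)  len=0.5228
  (v17,v20,v21) [+--] → (-1.2449, 0.790708, 1.68672)–(-1.2449, 0.371825, 1.9255)  len=0.4822
  (v17,v21,v5) [+-+] → (-1.2449, 0.371825, 1.9255)–(-1.2449, 0, 1.97553)  len=0.3752
  (v18,v0,v22) [-++] → (-1.2449, 0, -1.97553)–(-1.2449, -0.371825, -1.9255)  len=0.3752
  (v18,v22,v19) [-+-] → (-1.2449, -0.371825, -1.9255)–(-1.2449, -0.790708, -1.68672)  len=0.4822
  (v19,v22,v23) [-+-] → (-1.2449, -0.790708, -1.68672)–(-1.2449, -1.2449, -1.42774)  len=0.5228
  (v21,v24,v25) [--+] → (-1.2449, -1.2449, 1.42774)–(-1.2449, -0.371825, 1.9255)  len=1.0050
  (v21,v25,v5) [-++] → (-1.2449, -0.371825, 1.9255)–(-1.2449, 0, 1.97553)  len=0.3752
  (v22,v26,v23) [++-] → (-1.2449, -1.55571, -0.999895)–(-1.2449, -1.2449, -1.42774)  len=0.5288
  (v23,v26,v27) [-++] → (-1.2449, -1.55571, -0.999895)–(-1.2449, -1.74781, -0.7355)  len=0.3268
  (v23,v27,v24) [-+-] → (-1.2449, -1.74781, -0.7355)–(-1.2449, -1.74781, 0.408672)  len=1.1442
  (v24,v27,v28) [-++] → (-1.2449, -1.74781, 0.408672)–(-1.2449, -1.74781, 0.7355)  len=0.3268
  (v24,v28,v25) [-++] → (-1.2449, -1.74781, 0.7355)–(-1.2449, -1.2449, 1.42774)  len=0.8556

Chained into 1 loop(s):
  loop 1: 20 segments, perimeter = 11.8852
Total perimeter = 11.885

loops=1 perimeter=11.885


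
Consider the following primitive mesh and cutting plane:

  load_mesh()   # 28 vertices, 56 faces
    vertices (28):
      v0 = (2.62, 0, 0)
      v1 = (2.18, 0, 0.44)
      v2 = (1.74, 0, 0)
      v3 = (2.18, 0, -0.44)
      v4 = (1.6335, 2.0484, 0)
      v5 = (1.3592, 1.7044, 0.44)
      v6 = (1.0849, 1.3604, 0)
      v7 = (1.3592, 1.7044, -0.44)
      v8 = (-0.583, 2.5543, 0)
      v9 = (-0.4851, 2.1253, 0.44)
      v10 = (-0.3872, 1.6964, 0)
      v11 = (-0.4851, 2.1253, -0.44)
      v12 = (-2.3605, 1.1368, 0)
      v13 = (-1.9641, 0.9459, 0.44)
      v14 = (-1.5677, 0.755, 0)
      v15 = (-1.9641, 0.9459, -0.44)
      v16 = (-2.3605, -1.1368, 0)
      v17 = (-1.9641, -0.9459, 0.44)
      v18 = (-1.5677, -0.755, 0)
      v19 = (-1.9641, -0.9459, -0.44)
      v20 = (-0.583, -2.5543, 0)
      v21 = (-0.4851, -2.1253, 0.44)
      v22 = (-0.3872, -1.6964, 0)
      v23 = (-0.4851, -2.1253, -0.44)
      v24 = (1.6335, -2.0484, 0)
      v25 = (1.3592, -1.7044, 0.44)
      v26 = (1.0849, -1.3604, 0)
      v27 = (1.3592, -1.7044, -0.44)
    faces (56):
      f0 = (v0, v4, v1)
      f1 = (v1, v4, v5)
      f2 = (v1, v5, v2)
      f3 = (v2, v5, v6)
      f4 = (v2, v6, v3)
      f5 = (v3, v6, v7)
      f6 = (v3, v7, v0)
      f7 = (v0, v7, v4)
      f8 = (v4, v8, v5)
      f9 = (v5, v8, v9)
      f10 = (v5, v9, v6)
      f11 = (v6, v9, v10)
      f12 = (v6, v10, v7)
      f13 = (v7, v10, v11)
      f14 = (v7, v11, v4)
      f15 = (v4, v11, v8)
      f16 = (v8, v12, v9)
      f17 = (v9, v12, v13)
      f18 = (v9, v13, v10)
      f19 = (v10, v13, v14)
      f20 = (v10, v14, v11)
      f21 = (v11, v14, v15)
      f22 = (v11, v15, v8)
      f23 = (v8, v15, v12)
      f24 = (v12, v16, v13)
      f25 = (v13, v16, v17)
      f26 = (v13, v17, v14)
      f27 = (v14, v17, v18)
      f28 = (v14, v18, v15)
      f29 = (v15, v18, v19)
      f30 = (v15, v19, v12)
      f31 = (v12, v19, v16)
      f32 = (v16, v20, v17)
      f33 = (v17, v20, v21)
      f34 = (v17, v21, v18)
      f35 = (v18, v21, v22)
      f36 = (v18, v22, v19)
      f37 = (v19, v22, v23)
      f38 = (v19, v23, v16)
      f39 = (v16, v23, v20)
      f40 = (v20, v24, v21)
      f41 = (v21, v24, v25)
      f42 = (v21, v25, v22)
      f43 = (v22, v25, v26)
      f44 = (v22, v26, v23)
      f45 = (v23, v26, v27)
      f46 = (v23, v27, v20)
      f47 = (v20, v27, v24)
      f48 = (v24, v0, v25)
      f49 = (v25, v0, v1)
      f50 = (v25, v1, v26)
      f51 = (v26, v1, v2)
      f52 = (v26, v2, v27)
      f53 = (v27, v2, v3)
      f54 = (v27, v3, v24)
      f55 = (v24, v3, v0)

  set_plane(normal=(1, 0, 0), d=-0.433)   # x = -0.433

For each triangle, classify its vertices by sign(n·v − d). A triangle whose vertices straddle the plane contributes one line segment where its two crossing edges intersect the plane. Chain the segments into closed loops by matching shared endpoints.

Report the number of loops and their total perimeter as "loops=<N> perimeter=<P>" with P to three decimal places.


Straddling triangles (20 of 56):
  (v4,v8,v5) [+-+] → (-0.433, 2.52006, 0)–(-0.433, 2.48866, 0.0339821)  len=0.0463
  (v5,v8,v9) [+--] → (-0.433, 2.48866, 0.0339821)–(-0.433, 2.11341, 0.44)  len=0.5529
  (v5,v9,v6) [+-+] → (-0.433, 2.11341, 0.44)–(-0.433, 2.09992, 0.425399)  len=0.0199
  (v6,v9,v10) [+-+] → (-0.433, 2.09992, 0.425399)–(-0.433, 1.89705, 0.205843)  len=0.2989
  (v7,v10,v11) [++-] → (-0.433, 1.89705, -0.205843)–(-0.433, 2.11341, -0.44)  len=0.3188
  (v7,v11,v4) [+-+] → (-0.433, 2.11341, -0.44)–(-0.433, 2.12341, -0.42918)  len=0.0147
  (v4,v11,v8) [+--] → (-0.433, 2.12341, -0.42918)–(-0.433, 2.52006, 0)  len=0.5844
  (v9,v13,v10) [--+] → (-0.433, 1.6746, 0.0127795)–(-0.433, 1.89705, 0.205843)  len=0.2945
  (v10,v13,v14) [+--] → (-0.433, 1.6746, 0.0127795)–(-0.433, 1.65988, 0)  len=0.0195
  (v10,v14,v11) [+--] → (-0.433, 1.65988, 0)–(-0.433, 1.89705, -0.205843)  len=0.3140
  (v18,v21,v22) [--+] → (-0.433, -1.89705, 0.205843)–(-0.433, -1.65988, 0)  len=0.3140
  (v18,v22,v19) [-+-] → (-0.433, -1.65988, 0)–(-0.433, -1.6746, -0.0127795)  len=0.0195
  (v19,v22,v23) [-+-] → (-0.433, -1.6746, -0.0127795)–(-0.433, -1.89705, -0.205843)  len=0.2945
  (v20,v24,v21) [-+-] → (-0.433, -2.52006, 0)–(-0.433, -2.12341, 0.42918)  len=0.5844
  (v21,v24,v25) [-++] → (-0.433, -2.12341, 0.42918)–(-0.433, -2.11341, 0.44)  len=0.0147
  (v21,v25,v22) [-++] → (-0.433, -2.11341, 0.44)–(-0.433, -1.89705, 0.205843)  len=0.3188
  (v22,v26,v23) [++-] → (-0.433, -2.09992, -0.425399)–(-0.433, -1.89705, -0.205843)  len=0.2989
  (v23,v26,v27) [-++] → (-0.433, -2.09992, -0.425399)–(-0.433, -2.11341, -0.44)  len=0.0199
  (v23,v27,v20) [-+-] → (-0.433, -2.11341, -0.44)–(-0.433, -2.48866, -0.0339821)  len=0.5529
  (v20,v27,v24) [-++] → (-0.433, -2.48866, -0.0339821)–(-0.433, -2.52006, 0)  len=0.0463

Chained into 2 loop(s):
  loop 1: 10 segments, perimeter = 2.4640
  loop 2: 10 segments, perimeter = 2.4640
Total perimeter = 4.928

loops=2 perimeter=4.928


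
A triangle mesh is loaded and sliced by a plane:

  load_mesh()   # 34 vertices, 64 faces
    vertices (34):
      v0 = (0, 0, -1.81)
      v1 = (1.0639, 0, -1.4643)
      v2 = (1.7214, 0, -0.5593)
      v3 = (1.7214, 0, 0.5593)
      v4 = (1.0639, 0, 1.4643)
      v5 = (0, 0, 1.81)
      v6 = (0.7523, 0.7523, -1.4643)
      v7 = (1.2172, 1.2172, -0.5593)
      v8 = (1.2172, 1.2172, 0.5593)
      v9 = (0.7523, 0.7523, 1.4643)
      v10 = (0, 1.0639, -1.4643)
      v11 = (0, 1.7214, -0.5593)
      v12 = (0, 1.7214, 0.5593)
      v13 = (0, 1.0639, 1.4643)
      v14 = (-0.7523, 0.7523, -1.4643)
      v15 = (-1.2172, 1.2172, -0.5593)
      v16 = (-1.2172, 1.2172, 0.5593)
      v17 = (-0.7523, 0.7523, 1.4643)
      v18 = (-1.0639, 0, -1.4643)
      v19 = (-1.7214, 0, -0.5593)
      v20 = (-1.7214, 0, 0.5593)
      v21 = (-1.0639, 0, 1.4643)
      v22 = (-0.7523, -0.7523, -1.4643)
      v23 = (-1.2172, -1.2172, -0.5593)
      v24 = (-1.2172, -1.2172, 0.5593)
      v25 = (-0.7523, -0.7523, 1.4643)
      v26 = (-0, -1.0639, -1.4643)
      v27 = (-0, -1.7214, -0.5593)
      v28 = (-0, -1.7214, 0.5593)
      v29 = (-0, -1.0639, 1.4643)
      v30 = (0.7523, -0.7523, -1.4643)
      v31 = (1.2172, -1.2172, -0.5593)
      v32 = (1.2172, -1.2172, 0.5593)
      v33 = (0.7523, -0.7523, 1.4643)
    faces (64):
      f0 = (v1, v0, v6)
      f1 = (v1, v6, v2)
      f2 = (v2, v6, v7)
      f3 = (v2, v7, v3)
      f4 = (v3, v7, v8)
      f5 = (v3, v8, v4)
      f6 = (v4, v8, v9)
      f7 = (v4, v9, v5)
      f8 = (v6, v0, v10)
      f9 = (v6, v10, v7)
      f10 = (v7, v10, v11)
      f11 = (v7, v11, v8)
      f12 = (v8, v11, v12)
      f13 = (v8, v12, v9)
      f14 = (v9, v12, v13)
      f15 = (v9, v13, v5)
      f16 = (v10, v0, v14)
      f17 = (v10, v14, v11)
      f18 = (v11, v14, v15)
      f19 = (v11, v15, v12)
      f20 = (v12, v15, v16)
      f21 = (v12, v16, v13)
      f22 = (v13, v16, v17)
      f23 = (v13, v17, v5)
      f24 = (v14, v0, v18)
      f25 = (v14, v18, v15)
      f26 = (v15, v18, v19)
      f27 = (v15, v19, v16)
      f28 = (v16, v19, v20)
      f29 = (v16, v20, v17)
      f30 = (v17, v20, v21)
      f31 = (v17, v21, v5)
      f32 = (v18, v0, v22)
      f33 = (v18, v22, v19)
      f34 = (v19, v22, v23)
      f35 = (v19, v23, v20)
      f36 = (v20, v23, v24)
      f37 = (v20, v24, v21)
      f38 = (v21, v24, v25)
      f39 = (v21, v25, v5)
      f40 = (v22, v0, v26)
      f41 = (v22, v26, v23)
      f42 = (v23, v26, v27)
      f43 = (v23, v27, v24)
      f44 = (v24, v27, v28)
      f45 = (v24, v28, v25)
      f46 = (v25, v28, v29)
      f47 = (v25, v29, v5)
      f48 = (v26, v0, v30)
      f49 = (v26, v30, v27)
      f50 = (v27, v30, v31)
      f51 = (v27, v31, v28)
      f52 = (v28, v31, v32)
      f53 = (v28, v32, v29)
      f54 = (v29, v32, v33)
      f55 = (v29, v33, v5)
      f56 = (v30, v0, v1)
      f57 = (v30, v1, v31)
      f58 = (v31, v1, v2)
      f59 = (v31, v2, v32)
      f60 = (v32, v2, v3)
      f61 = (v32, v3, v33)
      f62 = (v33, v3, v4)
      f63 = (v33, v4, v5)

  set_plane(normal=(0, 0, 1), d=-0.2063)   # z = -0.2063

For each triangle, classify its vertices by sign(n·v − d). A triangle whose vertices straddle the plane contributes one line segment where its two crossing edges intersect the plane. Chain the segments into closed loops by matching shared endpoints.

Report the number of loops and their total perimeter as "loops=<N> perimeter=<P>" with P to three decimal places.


Straddling triangles (16 of 64):
  (v2,v7,v3) [--+] → (1.37631, 0.833084, -0.2063)–(1.7214, 0, -0.2063)  len=0.9017
  (v3,v7,v8) [+-+] → (1.37631, 0.833084, -0.2063)–(1.2172, 1.2172, -0.2063)  len=0.4158
  (v7,v11,v8) [--+] → (0.384116, 1.56229, -0.2063)–(1.2172, 1.2172, -0.2063)  len=0.9017
  (v8,v11,v12) [+-+] → (0.384116, 1.56229, -0.2063)–(0, 1.7214, -0.2063)  len=0.4158
  (v11,v15,v12) [--+] → (-0.833084, 1.37631, -0.2063)–(0, 1.7214, -0.2063)  len=0.9017
  (v12,v15,v16) [+-+] → (-0.833084, 1.37631, -0.2063)–(-1.2172, 1.2172, -0.2063)  len=0.4158
  (v15,v19,v16) [--+] → (-1.56229, 0.384116, -0.2063)–(-1.2172, 1.2172, -0.2063)  len=0.9017
  (v16,v19,v20) [+-+] → (-1.56229, 0.384116, -0.2063)–(-1.7214, 0, -0.2063)  len=0.4158
  (v19,v23,v20) [--+] → (-1.37631, -0.833084, -0.2063)–(-1.7214, 0, -0.2063)  len=0.9017
  (v20,v23,v24) [+-+] → (-1.37631, -0.833084, -0.2063)–(-1.2172, -1.2172, -0.2063)  len=0.4158
  (v23,v27,v24) [--+] → (-0.384116, -1.56229, -0.2063)–(-1.2172, -1.2172, -0.2063)  len=0.9017
  (v24,v27,v28) [+-+] → (-0.384116, -1.56229, -0.2063)–(0, -1.7214, -0.2063)  len=0.4158
  (v27,v31,v28) [--+] → (0.833084, -1.37631, -0.2063)–(0, -1.7214, -0.2063)  len=0.9017
  (v28,v31,v32) [+-+] → (0.833084, -1.37631, -0.2063)–(1.2172, -1.2172, -0.2063)  len=0.4158
  (v31,v2,v32) [--+] → (1.56229, -0.384116, -0.2063)–(1.2172, -1.2172, -0.2063)  len=0.9017
  (v32,v2,v3) [+-+] → (1.56229, -0.384116, -0.2063)–(1.7214, 0, -0.2063)  len=0.4158

Chained into 1 loop(s):
  loop 1: 16 segments, perimeter = 10.5400
Total perimeter = 10.540

loops=1 perimeter=10.540


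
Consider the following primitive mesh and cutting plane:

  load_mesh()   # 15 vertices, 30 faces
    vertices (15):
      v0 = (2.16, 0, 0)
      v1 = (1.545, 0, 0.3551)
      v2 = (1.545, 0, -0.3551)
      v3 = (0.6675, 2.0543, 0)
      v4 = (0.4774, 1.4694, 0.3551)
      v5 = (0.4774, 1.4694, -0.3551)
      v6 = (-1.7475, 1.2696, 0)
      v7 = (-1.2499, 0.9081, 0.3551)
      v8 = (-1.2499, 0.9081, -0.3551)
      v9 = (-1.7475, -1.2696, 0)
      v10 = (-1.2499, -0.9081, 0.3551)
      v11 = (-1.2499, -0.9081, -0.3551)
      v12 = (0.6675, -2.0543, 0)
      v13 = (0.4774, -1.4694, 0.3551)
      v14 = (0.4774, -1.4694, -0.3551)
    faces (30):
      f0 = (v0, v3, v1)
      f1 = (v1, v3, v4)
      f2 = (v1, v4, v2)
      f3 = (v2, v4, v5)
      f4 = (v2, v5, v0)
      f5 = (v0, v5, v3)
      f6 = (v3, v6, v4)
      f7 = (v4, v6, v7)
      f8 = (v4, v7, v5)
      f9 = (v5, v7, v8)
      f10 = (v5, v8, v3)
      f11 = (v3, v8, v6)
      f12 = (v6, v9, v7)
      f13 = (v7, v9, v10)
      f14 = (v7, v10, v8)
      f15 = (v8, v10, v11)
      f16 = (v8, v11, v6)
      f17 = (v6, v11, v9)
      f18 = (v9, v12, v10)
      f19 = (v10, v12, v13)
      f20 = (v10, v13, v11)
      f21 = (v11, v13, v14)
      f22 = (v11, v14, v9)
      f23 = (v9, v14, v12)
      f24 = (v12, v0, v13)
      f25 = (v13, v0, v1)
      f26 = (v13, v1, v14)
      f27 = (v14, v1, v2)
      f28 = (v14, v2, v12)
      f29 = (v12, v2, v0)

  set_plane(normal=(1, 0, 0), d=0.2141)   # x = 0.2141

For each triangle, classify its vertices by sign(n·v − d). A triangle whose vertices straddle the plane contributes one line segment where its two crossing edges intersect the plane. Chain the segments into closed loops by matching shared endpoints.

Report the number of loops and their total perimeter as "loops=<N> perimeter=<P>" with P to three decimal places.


Straddling triangles (12 of 30):
  (v3,v6,v4) [+-+] → (0.2141, 1.90698, 0)–(0.2141, 1.44576, 0.313077)  len=0.5574
  (v4,v6,v7) [+--] → (0.2141, 1.44576, 0.313077)–(0.2141, 1.38384, 0.3551)  len=0.0748
  (v4,v7,v5) [+-+] → (0.2141, 1.38384, 0.3551)–(0.2141, 1.38384, -0.246841)  len=0.6019
  (v5,v7,v8) [+--] → (0.2141, 1.38384, -0.246841)–(0.2141, 1.38384, -0.3551)  len=0.1083
  (v5,v8,v3) [+-+] → (0.2141, 1.38384, -0.3551)–(0.2141, 1.78326, -0.0839691)  len=0.4828
  (v3,v8,v6) [+--] → (0.2141, 1.78326, -0.0839691)–(0.2141, 1.90698, 0)  len=0.1495
  (v9,v12,v10) [-+-] → (0.2141, -1.90698, 0)–(0.2141, -1.78326, 0.0839691)  len=0.1495
  (v10,v12,v13) [-++] → (0.2141, -1.78326, 0.0839691)–(0.2141, -1.38384, 0.3551)  len=0.4828
  (v10,v13,v11) [-+-] → (0.2141, -1.38384, 0.3551)–(0.2141, -1.38384, 0.246841)  len=0.1083
  (v11,v13,v14) [-++] → (0.2141, -1.38384, 0.246841)–(0.2141, -1.38384, -0.3551)  len=0.6019
  (v11,v14,v9) [-+-] → (0.2141, -1.38384, -0.3551)–(0.2141, -1.44576, -0.313077)  len=0.0748
  (v9,v14,v12) [-++] → (0.2141, -1.44576, -0.313077)–(0.2141, -1.90698, 0)  len=0.5574

Chained into 2 loop(s):
  loop 1: 6 segments, perimeter = 1.9747
  loop 2: 6 segments, perimeter = 1.9747
Total perimeter = 3.949

loops=2 perimeter=3.949
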